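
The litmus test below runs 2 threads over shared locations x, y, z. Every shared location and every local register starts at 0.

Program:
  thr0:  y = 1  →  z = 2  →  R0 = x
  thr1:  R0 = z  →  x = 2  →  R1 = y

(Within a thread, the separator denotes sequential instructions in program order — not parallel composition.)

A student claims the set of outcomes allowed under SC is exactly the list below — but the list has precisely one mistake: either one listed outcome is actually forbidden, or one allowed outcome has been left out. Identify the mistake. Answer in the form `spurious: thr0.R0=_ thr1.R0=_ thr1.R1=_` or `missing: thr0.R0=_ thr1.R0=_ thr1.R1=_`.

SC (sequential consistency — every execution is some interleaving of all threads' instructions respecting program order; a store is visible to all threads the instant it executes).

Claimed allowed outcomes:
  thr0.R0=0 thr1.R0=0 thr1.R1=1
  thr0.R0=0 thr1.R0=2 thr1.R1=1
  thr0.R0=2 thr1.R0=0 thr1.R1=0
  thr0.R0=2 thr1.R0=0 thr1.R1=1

outcome vector order: (thr0.R0,thr1.R0,thr1.R1)
under SC → (0,0,1); (0,2,1); (2,0,0); (2,0,1); (2,2,1)
SC∖claimed = {(2,2,1)}

missing: thr0.R0=2 thr1.R0=2 thr1.R1=1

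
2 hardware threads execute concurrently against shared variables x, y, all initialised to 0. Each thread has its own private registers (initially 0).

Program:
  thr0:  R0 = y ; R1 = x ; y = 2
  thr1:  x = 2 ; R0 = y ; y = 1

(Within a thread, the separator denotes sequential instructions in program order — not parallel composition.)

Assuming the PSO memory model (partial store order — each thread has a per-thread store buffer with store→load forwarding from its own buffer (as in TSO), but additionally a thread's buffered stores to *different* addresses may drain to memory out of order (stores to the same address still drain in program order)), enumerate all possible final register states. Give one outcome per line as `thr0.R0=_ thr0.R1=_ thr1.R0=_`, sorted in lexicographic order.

thr0.R0=0 thr0.R1=0 thr1.R0=0
thr0.R0=0 thr0.R1=0 thr1.R0=2
thr0.R0=0 thr0.R1=2 thr1.R0=0
thr0.R0=0 thr0.R1=2 thr1.R0=2
thr0.R0=1 thr0.R1=0 thr1.R0=0
thr0.R0=1 thr0.R1=2 thr1.R0=0

outcome vector order: (thr0.R0,thr0.R1,thr1.R0)
|PSO outcomes| = 6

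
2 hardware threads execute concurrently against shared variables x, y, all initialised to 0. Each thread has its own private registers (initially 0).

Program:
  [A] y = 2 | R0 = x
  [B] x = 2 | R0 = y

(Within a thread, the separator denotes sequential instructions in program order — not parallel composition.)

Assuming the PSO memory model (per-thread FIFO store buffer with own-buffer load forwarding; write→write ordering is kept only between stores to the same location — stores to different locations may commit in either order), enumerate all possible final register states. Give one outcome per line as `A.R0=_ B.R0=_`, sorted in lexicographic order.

outcome vector order: (A.R0,B.R0)
|PSO outcomes| = 4

A.R0=0 B.R0=0
A.R0=0 B.R0=2
A.R0=2 B.R0=0
A.R0=2 B.R0=2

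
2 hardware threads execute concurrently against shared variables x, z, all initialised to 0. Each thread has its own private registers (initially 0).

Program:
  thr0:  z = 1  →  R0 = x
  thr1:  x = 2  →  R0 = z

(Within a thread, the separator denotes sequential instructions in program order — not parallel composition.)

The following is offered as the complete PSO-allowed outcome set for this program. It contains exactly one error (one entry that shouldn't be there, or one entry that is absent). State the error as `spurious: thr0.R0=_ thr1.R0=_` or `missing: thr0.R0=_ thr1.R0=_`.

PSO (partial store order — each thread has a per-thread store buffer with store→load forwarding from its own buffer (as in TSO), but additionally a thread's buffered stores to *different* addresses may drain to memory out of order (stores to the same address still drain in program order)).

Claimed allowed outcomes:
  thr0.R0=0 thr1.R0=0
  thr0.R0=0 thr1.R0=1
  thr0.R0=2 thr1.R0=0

outcome vector order: (thr0.R0,thr1.R0)
PSO: 4 outcomes — {<0 0>; <0 1>; <2 0>; <2 1>}
PSO∖claimed = {<2 1>}

missing: thr0.R0=2 thr1.R0=1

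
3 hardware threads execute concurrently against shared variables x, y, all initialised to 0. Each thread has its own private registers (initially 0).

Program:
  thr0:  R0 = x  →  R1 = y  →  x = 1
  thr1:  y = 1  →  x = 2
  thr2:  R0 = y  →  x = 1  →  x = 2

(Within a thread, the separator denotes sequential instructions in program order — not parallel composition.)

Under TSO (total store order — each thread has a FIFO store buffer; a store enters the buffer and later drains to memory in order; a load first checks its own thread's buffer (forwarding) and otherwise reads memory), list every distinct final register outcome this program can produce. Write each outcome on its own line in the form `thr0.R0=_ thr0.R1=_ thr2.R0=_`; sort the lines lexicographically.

outcome vector order: (thr0.R0,thr0.R1,thr2.R0)
|TSO outcomes| = 10

thr0.R0=0 thr0.R1=0 thr2.R0=0
thr0.R0=0 thr0.R1=0 thr2.R0=1
thr0.R0=0 thr0.R1=1 thr2.R0=0
thr0.R0=0 thr0.R1=1 thr2.R0=1
thr0.R0=1 thr0.R1=0 thr2.R0=0
thr0.R0=1 thr0.R1=1 thr2.R0=0
thr0.R0=1 thr0.R1=1 thr2.R0=1
thr0.R0=2 thr0.R1=0 thr2.R0=0
thr0.R0=2 thr0.R1=1 thr2.R0=0
thr0.R0=2 thr0.R1=1 thr2.R0=1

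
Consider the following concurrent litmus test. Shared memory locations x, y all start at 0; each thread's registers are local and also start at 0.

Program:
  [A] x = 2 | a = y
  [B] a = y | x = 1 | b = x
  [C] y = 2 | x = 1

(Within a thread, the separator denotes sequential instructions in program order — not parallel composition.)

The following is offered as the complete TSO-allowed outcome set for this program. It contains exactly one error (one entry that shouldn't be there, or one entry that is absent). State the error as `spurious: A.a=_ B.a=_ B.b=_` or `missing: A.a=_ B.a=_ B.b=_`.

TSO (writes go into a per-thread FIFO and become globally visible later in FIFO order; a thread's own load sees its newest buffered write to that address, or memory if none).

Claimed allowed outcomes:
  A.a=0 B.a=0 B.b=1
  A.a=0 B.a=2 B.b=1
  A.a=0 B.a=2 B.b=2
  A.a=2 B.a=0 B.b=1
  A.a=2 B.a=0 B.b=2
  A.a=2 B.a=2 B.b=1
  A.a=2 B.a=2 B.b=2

outcome vector order: (A.a,B.a,B.b)
[TSO] allowed = {(0,0,1); (0,0,2); (0,2,1); (0,2,2); (2,0,1); (2,0,2); (2,2,1); (2,2,2)}
TSO∖claimed = {(0,0,2)}

missing: A.a=0 B.a=0 B.b=2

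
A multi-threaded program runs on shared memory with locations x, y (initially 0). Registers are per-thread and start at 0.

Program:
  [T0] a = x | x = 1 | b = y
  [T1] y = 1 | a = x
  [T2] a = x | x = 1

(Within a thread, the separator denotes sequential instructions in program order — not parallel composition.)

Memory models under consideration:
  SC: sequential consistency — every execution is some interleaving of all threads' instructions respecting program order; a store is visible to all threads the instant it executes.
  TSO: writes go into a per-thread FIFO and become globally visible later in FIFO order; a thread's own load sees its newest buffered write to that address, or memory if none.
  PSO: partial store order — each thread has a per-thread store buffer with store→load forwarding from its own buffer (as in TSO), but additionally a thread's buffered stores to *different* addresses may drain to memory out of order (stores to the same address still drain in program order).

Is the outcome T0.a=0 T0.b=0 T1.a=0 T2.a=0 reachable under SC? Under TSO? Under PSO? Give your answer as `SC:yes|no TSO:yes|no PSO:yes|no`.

SC:no TSO:yes PSO:yes

outcome vector order: (T0.a,T0.b,T1.a,T2.a)
SC (9): <0 0 1 0>, <0 0 1 1>, <0 1 0 0>, <0 1 0 1>, <0 1 1 0>, <0 1 1 1>, <1 0 1 0>, <1 1 0 0>, <1 1 1 0>
TSO (12): <0 0 0 0>, <0 0 0 1>, <0 0 1 0>, <0 0 1 1>, <0 1 0 0>, <0 1 0 1>, <0 1 1 0>, <0 1 1 1>, <1 0 0 0>, <1 0 1 0>, <1 1 0 0>, <1 1 1 0>
PSO (12): <0 0 0 0>, <0 0 0 1>, <0 0 1 0>, <0 0 1 1>, <0 1 0 0>, <0 1 0 1>, <0 1 1 0>, <0 1 1 1>, <1 0 0 0>, <1 0 1 0>, <1 1 0 0>, <1 1 1 0>
target <0 0 0 0> ∈ {TSO,PSO}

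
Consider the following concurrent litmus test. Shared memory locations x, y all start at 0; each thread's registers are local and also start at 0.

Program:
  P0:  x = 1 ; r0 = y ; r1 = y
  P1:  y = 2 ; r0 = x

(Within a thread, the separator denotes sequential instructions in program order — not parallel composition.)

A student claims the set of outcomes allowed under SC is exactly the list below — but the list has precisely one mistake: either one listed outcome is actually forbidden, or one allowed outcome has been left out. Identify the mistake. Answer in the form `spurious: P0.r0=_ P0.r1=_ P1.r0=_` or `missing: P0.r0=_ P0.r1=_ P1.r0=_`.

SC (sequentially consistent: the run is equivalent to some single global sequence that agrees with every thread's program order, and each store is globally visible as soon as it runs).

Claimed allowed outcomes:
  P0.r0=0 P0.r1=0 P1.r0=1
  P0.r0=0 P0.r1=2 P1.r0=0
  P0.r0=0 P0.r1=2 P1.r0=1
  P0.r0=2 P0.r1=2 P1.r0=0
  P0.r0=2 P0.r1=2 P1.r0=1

outcome vector order: (P0.r0,P0.r1,P1.r0)
SC (4): 001, 021, 220, 221
claimed∖SC = {020}

spurious: P0.r0=0 P0.r1=2 P1.r0=0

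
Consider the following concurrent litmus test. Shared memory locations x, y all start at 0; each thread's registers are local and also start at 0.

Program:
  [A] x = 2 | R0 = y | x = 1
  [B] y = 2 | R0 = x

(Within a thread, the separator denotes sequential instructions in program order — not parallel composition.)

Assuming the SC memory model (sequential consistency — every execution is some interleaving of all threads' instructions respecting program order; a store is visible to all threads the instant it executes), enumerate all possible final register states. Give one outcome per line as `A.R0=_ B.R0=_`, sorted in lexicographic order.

A.R0=0 B.R0=1
A.R0=0 B.R0=2
A.R0=2 B.R0=0
A.R0=2 B.R0=1
A.R0=2 B.R0=2

outcome vector order: (A.R0,B.R0)
|SC outcomes| = 5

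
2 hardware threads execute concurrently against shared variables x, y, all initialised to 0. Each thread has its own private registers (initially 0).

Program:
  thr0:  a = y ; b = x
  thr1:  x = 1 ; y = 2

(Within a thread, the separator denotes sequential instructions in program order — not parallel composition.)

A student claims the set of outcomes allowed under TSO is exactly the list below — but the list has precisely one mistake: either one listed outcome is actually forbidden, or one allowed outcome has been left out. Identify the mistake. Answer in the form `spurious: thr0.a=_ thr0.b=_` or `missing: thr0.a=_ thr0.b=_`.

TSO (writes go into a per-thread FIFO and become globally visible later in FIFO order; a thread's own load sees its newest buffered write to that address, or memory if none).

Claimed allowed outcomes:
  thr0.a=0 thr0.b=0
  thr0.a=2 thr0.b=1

outcome vector order: (thr0.a,thr0.b)
[TSO] allowed = {00; 01; 21}
TSO∖claimed = {01}

missing: thr0.a=0 thr0.b=1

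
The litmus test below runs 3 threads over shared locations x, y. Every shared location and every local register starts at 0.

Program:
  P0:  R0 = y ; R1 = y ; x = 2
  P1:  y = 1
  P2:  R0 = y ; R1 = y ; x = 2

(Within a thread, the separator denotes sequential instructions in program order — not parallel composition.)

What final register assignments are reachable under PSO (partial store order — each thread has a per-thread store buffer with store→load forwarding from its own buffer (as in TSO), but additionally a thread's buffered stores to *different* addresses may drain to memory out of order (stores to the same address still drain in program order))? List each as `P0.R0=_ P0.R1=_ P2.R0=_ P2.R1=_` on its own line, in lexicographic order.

P0.R0=0 P0.R1=0 P2.R0=0 P2.R1=0
P0.R0=0 P0.R1=0 P2.R0=0 P2.R1=1
P0.R0=0 P0.R1=0 P2.R0=1 P2.R1=1
P0.R0=0 P0.R1=1 P2.R0=0 P2.R1=0
P0.R0=0 P0.R1=1 P2.R0=0 P2.R1=1
P0.R0=0 P0.R1=1 P2.R0=1 P2.R1=1
P0.R0=1 P0.R1=1 P2.R0=0 P2.R1=0
P0.R0=1 P0.R1=1 P2.R0=0 P2.R1=1
P0.R0=1 P0.R1=1 P2.R0=1 P2.R1=1

outcome vector order: (P0.R0,P0.R1,P2.R0,P2.R1)
|PSO outcomes| = 9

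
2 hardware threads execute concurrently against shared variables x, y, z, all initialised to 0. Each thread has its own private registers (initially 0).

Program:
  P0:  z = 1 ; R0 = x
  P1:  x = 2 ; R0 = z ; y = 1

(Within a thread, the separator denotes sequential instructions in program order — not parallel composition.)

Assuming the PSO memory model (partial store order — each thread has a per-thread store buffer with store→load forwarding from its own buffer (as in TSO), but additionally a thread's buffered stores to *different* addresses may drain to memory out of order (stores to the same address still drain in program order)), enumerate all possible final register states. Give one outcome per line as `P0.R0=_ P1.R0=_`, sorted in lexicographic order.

P0.R0=0 P1.R0=0
P0.R0=0 P1.R0=1
P0.R0=2 P1.R0=0
P0.R0=2 P1.R0=1

outcome vector order: (P0.R0,P1.R0)
|PSO outcomes| = 4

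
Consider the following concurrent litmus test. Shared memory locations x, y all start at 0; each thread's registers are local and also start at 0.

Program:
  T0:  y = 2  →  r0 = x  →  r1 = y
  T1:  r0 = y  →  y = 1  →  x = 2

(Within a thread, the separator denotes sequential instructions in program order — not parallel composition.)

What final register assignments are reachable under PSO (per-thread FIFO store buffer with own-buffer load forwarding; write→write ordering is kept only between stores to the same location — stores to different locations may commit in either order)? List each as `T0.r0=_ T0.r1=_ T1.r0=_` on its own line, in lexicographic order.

outcome vector order: (T0.r0,T0.r1,T1.r0)
|PSO outcomes| = 8

T0.r0=0 T0.r1=1 T1.r0=0
T0.r0=0 T0.r1=1 T1.r0=2
T0.r0=0 T0.r1=2 T1.r0=0
T0.r0=0 T0.r1=2 T1.r0=2
T0.r0=2 T0.r1=1 T1.r0=0
T0.r0=2 T0.r1=1 T1.r0=2
T0.r0=2 T0.r1=2 T1.r0=0
T0.r0=2 T0.r1=2 T1.r0=2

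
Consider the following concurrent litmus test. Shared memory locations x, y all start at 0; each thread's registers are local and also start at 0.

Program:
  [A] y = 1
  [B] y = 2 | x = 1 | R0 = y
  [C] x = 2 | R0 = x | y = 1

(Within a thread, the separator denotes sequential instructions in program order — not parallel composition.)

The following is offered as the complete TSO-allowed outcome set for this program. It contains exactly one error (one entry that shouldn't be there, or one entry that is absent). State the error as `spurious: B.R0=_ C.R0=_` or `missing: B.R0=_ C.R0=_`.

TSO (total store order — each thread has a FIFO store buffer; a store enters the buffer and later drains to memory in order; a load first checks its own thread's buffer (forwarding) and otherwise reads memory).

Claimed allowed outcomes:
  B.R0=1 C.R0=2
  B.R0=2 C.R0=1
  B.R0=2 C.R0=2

outcome vector order: (B.R0,C.R0)
TSO (4): (1,1); (1,2); (2,1); (2,2)
TSO∖claimed = {(1,1)}

missing: B.R0=1 C.R0=1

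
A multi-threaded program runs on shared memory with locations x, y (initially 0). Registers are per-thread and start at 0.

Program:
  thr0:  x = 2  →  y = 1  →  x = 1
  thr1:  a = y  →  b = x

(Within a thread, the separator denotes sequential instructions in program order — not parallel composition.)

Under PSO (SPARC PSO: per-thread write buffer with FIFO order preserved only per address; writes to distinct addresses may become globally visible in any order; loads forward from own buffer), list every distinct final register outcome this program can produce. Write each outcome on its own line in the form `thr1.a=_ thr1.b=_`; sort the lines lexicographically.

outcome vector order: (thr1.a,thr1.b)
|PSO outcomes| = 6

thr1.a=0 thr1.b=0
thr1.a=0 thr1.b=1
thr1.a=0 thr1.b=2
thr1.a=1 thr1.b=0
thr1.a=1 thr1.b=1
thr1.a=1 thr1.b=2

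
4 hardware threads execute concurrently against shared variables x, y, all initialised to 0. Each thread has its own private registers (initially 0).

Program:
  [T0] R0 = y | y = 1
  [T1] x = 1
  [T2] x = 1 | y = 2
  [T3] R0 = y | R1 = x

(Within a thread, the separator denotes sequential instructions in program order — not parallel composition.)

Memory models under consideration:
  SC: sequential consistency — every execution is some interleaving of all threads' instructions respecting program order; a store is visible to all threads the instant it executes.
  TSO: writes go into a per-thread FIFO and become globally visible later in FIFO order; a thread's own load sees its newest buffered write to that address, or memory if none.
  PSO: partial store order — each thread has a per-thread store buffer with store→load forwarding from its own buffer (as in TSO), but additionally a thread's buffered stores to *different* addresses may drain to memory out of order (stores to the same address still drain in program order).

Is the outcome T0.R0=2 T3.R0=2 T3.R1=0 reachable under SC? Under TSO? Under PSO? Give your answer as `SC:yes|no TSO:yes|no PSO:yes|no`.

outcome vector order: (T0.R0,T3.R0,T3.R1)
SC (9): 0/0/0; 0/0/1; 0/1/0; 0/1/1; 0/2/1; 2/0/0; 2/0/1; 2/1/1; 2/2/1
TSO (9): 0/0/0; 0/0/1; 0/1/0; 0/1/1; 0/2/1; 2/0/0; 2/0/1; 2/1/1; 2/2/1
PSO (12): 0/0/0; 0/0/1; 0/1/0; 0/1/1; 0/2/0; 0/2/1; 2/0/0; 2/0/1; 2/1/0; 2/1/1; 2/2/0; 2/2/1
target 2/2/0 ∈ {PSO}

SC:no TSO:no PSO:yes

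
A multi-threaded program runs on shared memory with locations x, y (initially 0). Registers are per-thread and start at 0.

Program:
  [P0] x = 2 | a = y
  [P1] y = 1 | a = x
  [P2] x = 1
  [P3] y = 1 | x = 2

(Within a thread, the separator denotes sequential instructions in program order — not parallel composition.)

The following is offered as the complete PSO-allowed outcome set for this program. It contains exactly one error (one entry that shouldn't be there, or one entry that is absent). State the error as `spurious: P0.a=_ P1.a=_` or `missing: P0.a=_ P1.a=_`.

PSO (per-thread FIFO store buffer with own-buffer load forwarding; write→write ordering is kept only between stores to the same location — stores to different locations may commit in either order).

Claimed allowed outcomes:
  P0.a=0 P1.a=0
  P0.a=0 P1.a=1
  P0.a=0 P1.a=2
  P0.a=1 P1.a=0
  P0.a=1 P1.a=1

outcome vector order: (P0.a,P1.a)
under PSO → (0,0) (0,1) (0,2) (1,0) (1,1) (1,2)
PSO∖claimed = {(1,2)}

missing: P0.a=1 P1.a=2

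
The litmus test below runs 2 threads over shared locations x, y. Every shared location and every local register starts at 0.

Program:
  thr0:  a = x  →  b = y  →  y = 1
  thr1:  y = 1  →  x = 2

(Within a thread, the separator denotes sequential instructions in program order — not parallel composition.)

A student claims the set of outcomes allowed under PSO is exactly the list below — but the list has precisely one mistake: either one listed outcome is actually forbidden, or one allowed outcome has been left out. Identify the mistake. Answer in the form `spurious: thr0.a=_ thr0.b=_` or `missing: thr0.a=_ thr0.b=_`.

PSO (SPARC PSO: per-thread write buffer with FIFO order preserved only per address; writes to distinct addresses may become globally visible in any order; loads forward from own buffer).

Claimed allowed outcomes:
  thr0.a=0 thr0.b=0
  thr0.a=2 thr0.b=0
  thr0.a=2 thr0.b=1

missing: thr0.a=0 thr0.b=1

outcome vector order: (thr0.a,thr0.b)
PSO: 4 outcomes — {(0,0) (0,1) (2,0) (2,1)}
PSO∖claimed = {(0,1)}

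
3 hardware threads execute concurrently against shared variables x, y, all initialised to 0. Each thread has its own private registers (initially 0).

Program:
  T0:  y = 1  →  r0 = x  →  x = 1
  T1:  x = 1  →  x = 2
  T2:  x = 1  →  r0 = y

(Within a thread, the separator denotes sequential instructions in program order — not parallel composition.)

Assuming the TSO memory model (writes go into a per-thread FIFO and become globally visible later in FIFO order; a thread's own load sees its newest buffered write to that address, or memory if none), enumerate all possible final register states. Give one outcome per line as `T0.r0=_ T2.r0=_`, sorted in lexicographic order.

T0.r0=0 T2.r0=0
T0.r0=0 T2.r0=1
T0.r0=1 T2.r0=0
T0.r0=1 T2.r0=1
T0.r0=2 T2.r0=0
T0.r0=2 T2.r0=1

outcome vector order: (T0.r0,T2.r0)
|TSO outcomes| = 6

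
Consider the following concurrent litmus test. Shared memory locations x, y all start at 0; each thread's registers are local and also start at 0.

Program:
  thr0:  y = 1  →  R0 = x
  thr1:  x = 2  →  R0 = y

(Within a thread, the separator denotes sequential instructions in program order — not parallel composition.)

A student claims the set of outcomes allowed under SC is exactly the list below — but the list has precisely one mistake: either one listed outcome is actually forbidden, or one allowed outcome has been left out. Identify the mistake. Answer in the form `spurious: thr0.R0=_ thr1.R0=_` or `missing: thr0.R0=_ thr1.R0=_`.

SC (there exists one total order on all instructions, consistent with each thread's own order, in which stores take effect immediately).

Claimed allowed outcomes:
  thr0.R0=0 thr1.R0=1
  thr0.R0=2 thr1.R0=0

missing: thr0.R0=2 thr1.R0=1

outcome vector order: (thr0.R0,thr1.R0)
under SC → 01; 20; 21
SC∖claimed = {21}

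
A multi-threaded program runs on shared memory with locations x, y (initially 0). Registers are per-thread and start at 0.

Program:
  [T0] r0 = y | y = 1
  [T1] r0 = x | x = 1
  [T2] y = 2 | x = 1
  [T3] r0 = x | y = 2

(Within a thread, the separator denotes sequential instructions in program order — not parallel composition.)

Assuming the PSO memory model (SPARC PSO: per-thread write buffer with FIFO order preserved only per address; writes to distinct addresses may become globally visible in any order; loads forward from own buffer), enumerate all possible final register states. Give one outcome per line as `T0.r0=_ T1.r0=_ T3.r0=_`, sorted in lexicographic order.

T0.r0=0 T1.r0=0 T3.r0=0
T0.r0=0 T1.r0=0 T3.r0=1
T0.r0=0 T1.r0=1 T3.r0=0
T0.r0=0 T1.r0=1 T3.r0=1
T0.r0=2 T1.r0=0 T3.r0=0
T0.r0=2 T1.r0=0 T3.r0=1
T0.r0=2 T1.r0=1 T3.r0=0
T0.r0=2 T1.r0=1 T3.r0=1

outcome vector order: (T0.r0,T1.r0,T3.r0)
|PSO outcomes| = 8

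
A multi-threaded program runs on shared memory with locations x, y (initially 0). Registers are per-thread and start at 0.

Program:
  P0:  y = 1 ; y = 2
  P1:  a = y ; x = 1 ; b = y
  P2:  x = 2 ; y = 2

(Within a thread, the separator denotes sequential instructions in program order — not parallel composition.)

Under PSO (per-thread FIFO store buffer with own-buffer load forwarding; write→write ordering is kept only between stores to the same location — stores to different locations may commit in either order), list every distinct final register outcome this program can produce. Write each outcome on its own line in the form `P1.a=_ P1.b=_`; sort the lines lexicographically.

outcome vector order: (P1.a,P1.b)
|PSO outcomes| = 7

P1.a=0 P1.b=0
P1.a=0 P1.b=1
P1.a=0 P1.b=2
P1.a=1 P1.b=1
P1.a=1 P1.b=2
P1.a=2 P1.b=1
P1.a=2 P1.b=2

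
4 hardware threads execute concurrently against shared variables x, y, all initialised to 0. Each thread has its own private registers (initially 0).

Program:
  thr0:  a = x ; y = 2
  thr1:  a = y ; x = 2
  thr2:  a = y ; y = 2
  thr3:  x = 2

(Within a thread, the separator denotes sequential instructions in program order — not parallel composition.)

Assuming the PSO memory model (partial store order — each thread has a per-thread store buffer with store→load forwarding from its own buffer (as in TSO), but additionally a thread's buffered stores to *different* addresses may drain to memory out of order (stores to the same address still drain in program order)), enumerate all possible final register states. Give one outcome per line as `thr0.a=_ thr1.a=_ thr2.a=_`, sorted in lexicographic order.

thr0.a=0 thr1.a=0 thr2.a=0
thr0.a=0 thr1.a=0 thr2.a=2
thr0.a=0 thr1.a=2 thr2.a=0
thr0.a=0 thr1.a=2 thr2.a=2
thr0.a=2 thr1.a=0 thr2.a=0
thr0.a=2 thr1.a=0 thr2.a=2
thr0.a=2 thr1.a=2 thr2.a=0
thr0.a=2 thr1.a=2 thr2.a=2

outcome vector order: (thr0.a,thr1.a,thr2.a)
|PSO outcomes| = 8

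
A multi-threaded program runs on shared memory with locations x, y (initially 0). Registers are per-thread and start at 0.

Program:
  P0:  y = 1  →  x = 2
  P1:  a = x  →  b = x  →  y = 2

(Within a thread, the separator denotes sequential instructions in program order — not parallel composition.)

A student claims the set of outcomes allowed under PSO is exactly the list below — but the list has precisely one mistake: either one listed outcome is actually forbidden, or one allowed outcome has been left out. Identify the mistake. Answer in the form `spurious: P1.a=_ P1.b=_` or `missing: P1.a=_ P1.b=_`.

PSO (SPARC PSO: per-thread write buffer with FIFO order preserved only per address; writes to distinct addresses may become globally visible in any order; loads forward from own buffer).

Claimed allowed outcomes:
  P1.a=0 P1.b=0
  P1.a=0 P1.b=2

outcome vector order: (P1.a,P1.b)
[PSO] allowed = {0/0 0/2 2/2}
PSO∖claimed = {2/2}

missing: P1.a=2 P1.b=2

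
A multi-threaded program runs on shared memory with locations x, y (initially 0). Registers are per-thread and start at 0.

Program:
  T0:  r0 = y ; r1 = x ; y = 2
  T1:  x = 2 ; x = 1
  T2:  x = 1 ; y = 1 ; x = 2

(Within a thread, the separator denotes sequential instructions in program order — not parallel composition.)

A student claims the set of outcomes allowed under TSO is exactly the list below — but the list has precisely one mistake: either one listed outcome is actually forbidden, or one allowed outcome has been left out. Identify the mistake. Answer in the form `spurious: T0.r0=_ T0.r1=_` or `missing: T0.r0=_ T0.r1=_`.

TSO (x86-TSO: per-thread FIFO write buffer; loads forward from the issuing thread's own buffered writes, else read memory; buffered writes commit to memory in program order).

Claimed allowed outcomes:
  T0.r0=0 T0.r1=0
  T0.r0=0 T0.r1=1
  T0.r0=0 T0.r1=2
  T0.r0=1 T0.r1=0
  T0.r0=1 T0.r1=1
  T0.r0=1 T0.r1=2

outcome vector order: (T0.r0,T0.r1)
under TSO → <0 0>; <0 1>; <0 2>; <1 1>; <1 2>
claimed∖TSO = {<1 0>}

spurious: T0.r0=1 T0.r1=0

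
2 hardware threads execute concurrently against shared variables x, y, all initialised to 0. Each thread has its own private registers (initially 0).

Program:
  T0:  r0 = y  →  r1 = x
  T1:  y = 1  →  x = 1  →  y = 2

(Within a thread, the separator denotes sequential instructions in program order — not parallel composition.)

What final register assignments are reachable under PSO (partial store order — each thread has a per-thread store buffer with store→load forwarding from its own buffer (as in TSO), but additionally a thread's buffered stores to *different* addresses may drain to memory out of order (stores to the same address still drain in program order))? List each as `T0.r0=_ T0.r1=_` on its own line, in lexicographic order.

outcome vector order: (T0.r0,T0.r1)
|PSO outcomes| = 6

T0.r0=0 T0.r1=0
T0.r0=0 T0.r1=1
T0.r0=1 T0.r1=0
T0.r0=1 T0.r1=1
T0.r0=2 T0.r1=0
T0.r0=2 T0.r1=1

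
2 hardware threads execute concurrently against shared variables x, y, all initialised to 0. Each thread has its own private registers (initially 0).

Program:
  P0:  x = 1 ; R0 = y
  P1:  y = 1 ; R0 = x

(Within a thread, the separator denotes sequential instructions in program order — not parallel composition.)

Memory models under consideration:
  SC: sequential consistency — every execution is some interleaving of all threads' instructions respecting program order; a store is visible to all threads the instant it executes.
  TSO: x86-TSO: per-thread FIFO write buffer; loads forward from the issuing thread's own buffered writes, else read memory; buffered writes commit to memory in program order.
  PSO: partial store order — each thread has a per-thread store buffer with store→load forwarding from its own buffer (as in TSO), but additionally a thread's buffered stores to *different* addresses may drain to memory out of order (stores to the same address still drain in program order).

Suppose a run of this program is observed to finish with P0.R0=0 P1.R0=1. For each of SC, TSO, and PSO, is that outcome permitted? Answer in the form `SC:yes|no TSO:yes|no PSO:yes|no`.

SC:yes TSO:yes PSO:yes

outcome vector order: (P0.R0,P1.R0)
SC: 3 outcomes — {(0,1), (1,0), (1,1)}
TSO: 4 outcomes — {(0,0), (0,1), (1,0), (1,1)}
PSO: 4 outcomes — {(0,0), (0,1), (1,0), (1,1)}
target (0,1) ∈ {SC,TSO,PSO}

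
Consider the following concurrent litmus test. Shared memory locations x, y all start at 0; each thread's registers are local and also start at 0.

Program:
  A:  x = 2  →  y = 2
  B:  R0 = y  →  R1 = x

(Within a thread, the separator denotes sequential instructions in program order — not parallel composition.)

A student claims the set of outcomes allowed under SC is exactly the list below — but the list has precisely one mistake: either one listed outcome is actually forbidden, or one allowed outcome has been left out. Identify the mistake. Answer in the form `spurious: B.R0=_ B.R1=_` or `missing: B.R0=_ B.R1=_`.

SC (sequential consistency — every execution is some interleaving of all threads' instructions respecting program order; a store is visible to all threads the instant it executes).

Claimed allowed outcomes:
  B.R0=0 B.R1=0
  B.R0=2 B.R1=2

outcome vector order: (B.R0,B.R1)
SC (3): 00; 02; 22
SC∖claimed = {02}

missing: B.R0=0 B.R1=2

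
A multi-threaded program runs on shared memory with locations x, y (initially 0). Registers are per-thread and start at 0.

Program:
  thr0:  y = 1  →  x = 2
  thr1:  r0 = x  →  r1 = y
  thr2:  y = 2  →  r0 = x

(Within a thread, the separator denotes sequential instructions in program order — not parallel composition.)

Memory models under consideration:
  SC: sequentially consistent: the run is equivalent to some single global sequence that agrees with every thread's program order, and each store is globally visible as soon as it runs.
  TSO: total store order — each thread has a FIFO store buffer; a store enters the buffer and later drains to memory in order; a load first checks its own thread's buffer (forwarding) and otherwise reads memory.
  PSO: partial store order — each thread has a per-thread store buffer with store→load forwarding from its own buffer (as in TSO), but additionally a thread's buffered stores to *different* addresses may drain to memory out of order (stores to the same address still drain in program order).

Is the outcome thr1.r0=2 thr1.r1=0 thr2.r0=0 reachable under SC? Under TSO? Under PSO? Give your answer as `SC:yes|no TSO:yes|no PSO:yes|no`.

SC:no TSO:no PSO:yes

outcome vector order: (thr1.r0,thr1.r1,thr2.r0)
SC (10): 000; 002; 010; 012; 020; 022; 210; 212; 220; 222
TSO (10): 000; 002; 010; 012; 020; 022; 210; 212; 220; 222
PSO (12): 000; 002; 010; 012; 020; 022; 200; 202; 210; 212; 220; 222
target 200 ∈ {PSO}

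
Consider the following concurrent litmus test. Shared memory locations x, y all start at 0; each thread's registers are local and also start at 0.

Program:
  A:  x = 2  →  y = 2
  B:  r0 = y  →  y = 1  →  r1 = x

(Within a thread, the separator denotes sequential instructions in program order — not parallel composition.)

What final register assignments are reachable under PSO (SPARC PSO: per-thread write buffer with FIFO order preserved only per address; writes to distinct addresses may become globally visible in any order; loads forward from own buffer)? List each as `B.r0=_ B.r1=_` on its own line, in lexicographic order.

B.r0=0 B.r1=0
B.r0=0 B.r1=2
B.r0=2 B.r1=0
B.r0=2 B.r1=2

outcome vector order: (B.r0,B.r1)
|PSO outcomes| = 4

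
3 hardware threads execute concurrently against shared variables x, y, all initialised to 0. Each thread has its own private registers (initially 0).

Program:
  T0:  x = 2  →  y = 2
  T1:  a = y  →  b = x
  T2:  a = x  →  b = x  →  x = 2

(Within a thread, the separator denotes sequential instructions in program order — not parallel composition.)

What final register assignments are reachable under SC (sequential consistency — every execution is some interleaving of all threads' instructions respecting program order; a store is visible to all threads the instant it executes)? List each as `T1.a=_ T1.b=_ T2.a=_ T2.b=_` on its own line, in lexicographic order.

outcome vector order: (T1.a,T1.b,T2.a,T2.b)
|SC outcomes| = 9

T1.a=0 T1.b=0 T2.a=0 T2.b=0
T1.a=0 T1.b=0 T2.a=0 T2.b=2
T1.a=0 T1.b=0 T2.a=2 T2.b=2
T1.a=0 T1.b=2 T2.a=0 T2.b=0
T1.a=0 T1.b=2 T2.a=0 T2.b=2
T1.a=0 T1.b=2 T2.a=2 T2.b=2
T1.a=2 T1.b=2 T2.a=0 T2.b=0
T1.a=2 T1.b=2 T2.a=0 T2.b=2
T1.a=2 T1.b=2 T2.a=2 T2.b=2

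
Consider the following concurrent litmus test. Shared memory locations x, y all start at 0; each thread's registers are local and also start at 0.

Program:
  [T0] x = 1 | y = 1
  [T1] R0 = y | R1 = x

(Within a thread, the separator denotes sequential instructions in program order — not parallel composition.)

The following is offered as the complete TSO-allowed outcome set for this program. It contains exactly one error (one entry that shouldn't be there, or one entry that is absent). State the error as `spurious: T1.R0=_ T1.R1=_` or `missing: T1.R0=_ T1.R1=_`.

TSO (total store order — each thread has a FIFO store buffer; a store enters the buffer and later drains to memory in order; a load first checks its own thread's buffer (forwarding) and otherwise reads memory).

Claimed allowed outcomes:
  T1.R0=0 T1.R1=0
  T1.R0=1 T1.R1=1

missing: T1.R0=0 T1.R1=1

outcome vector order: (T1.R0,T1.R1)
TSO: 3 outcomes — {0/0, 0/1, 1/1}
TSO∖claimed = {0/1}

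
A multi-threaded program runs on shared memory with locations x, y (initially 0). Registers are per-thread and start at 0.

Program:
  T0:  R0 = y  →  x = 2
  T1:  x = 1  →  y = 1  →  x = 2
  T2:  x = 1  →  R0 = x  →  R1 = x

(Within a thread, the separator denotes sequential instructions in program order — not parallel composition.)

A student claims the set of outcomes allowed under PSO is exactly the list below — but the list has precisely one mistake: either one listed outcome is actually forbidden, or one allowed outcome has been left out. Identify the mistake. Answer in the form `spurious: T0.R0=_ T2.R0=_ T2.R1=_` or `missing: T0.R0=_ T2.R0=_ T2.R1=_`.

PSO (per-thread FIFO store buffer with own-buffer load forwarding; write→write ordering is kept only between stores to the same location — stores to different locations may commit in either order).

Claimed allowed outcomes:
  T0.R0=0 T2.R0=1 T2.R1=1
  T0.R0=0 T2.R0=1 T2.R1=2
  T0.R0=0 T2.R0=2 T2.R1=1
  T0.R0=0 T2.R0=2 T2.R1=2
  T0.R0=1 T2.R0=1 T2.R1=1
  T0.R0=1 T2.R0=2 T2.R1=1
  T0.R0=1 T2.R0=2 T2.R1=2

missing: T0.R0=1 T2.R0=1 T2.R1=2

outcome vector order: (T0.R0,T2.R0,T2.R1)
PSO: 8 outcomes — {(0,1,1) (0,1,2) (0,2,1) (0,2,2) (1,1,1) (1,1,2) (1,2,1) (1,2,2)}
PSO∖claimed = {(1,1,2)}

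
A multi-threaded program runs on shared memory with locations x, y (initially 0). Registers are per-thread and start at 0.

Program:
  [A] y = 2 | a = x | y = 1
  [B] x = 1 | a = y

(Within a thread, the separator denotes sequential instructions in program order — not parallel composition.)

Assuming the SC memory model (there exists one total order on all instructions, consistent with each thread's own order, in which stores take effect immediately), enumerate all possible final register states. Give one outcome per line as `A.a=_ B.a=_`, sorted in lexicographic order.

A.a=0 B.a=1
A.a=0 B.a=2
A.a=1 B.a=0
A.a=1 B.a=1
A.a=1 B.a=2

outcome vector order: (A.a,B.a)
|SC outcomes| = 5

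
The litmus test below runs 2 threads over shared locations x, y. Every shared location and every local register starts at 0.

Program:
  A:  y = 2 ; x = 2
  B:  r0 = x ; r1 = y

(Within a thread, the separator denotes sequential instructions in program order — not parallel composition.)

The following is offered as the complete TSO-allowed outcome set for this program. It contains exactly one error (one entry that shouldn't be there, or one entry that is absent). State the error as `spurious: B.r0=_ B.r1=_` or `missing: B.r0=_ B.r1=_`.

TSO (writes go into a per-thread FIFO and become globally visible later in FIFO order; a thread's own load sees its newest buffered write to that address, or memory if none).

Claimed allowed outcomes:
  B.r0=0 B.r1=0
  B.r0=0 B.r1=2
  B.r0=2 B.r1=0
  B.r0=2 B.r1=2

spurious: B.r0=2 B.r1=0

outcome vector order: (B.r0,B.r1)
[TSO] allowed = {<0 0>, <0 2>, <2 2>}
claimed∖TSO = {<2 0>}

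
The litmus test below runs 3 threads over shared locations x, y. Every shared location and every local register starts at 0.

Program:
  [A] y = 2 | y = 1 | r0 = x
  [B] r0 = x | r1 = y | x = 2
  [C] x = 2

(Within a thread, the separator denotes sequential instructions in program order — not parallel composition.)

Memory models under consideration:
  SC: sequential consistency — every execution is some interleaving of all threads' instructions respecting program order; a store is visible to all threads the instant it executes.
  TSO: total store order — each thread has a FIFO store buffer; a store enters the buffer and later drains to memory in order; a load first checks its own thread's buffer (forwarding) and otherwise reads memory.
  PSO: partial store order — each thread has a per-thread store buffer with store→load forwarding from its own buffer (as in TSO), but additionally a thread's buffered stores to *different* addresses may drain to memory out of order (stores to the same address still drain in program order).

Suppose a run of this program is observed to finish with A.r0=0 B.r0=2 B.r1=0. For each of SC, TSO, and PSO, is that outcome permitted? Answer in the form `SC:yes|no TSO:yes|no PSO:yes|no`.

outcome vector order: (A.r0,B.r0,B.r1)
[SC] allowed = {000 001 002 021 200 201 202 220 221 222}
[TSO] allowed = {000 001 002 020 021 022 200 201 202 220 221 222}
[PSO] allowed = {000 001 002 020 021 022 200 201 202 220 221 222}
target 020 ∈ {TSO,PSO}

SC:no TSO:yes PSO:yes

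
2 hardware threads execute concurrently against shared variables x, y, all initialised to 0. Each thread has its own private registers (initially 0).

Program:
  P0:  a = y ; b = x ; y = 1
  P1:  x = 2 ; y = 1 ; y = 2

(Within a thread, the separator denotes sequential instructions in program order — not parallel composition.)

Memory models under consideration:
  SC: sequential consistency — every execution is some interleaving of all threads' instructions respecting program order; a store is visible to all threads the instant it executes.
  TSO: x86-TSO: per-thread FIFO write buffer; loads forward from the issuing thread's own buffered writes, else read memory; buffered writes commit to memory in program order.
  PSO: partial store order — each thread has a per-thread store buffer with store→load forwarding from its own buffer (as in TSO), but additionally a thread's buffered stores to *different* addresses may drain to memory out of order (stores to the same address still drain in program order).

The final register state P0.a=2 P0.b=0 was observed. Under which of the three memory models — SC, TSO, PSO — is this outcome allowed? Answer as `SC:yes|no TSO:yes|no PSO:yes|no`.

outcome vector order: (P0.a,P0.b)
SC: 4 outcomes — {0/0, 0/2, 1/2, 2/2}
TSO: 4 outcomes — {0/0, 0/2, 1/2, 2/2}
PSO: 6 outcomes — {0/0, 0/2, 1/0, 1/2, 2/0, 2/2}
target 2/0 ∈ {PSO}

SC:no TSO:no PSO:yes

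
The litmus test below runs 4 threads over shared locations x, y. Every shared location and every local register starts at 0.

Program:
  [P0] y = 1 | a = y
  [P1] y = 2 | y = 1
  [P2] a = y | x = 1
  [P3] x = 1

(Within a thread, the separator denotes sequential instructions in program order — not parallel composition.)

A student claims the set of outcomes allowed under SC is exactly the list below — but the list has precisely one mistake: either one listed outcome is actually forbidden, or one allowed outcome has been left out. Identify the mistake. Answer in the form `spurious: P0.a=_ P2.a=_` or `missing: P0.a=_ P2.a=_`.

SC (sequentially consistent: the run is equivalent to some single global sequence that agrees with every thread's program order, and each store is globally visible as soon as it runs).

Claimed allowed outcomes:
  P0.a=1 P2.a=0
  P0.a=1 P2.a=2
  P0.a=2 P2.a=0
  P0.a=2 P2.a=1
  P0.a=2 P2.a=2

missing: P0.a=1 P2.a=1

outcome vector order: (P0.a,P2.a)
SC: 6 outcomes — {1/0; 1/1; 1/2; 2/0; 2/1; 2/2}
SC∖claimed = {1/1}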